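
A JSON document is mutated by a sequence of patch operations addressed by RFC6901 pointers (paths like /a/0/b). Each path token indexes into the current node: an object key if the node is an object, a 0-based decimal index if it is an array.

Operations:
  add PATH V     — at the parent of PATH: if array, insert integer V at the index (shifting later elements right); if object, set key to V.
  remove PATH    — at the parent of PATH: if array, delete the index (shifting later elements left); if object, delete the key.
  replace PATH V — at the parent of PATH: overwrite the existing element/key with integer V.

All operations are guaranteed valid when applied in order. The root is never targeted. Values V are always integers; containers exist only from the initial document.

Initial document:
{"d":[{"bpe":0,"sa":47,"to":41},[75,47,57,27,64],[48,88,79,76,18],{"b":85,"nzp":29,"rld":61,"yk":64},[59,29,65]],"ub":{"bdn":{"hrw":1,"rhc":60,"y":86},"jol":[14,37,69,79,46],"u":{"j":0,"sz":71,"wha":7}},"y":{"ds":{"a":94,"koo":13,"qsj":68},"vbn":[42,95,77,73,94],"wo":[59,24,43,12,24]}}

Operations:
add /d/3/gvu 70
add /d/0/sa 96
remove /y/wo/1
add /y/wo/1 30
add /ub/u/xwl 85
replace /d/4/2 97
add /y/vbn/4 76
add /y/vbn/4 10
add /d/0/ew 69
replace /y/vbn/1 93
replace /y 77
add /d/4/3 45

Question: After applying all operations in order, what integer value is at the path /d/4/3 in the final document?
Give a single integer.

After op 1 (add /d/3/gvu 70): {"d":[{"bpe":0,"sa":47,"to":41},[75,47,57,27,64],[48,88,79,76,18],{"b":85,"gvu":70,"nzp":29,"rld":61,"yk":64},[59,29,65]],"ub":{"bdn":{"hrw":1,"rhc":60,"y":86},"jol":[14,37,69,79,46],"u":{"j":0,"sz":71,"wha":7}},"y":{"ds":{"a":94,"koo":13,"qsj":68},"vbn":[42,95,77,73,94],"wo":[59,24,43,12,24]}}
After op 2 (add /d/0/sa 96): {"d":[{"bpe":0,"sa":96,"to":41},[75,47,57,27,64],[48,88,79,76,18],{"b":85,"gvu":70,"nzp":29,"rld":61,"yk":64},[59,29,65]],"ub":{"bdn":{"hrw":1,"rhc":60,"y":86},"jol":[14,37,69,79,46],"u":{"j":0,"sz":71,"wha":7}},"y":{"ds":{"a":94,"koo":13,"qsj":68},"vbn":[42,95,77,73,94],"wo":[59,24,43,12,24]}}
After op 3 (remove /y/wo/1): {"d":[{"bpe":0,"sa":96,"to":41},[75,47,57,27,64],[48,88,79,76,18],{"b":85,"gvu":70,"nzp":29,"rld":61,"yk":64},[59,29,65]],"ub":{"bdn":{"hrw":1,"rhc":60,"y":86},"jol":[14,37,69,79,46],"u":{"j":0,"sz":71,"wha":7}},"y":{"ds":{"a":94,"koo":13,"qsj":68},"vbn":[42,95,77,73,94],"wo":[59,43,12,24]}}
After op 4 (add /y/wo/1 30): {"d":[{"bpe":0,"sa":96,"to":41},[75,47,57,27,64],[48,88,79,76,18],{"b":85,"gvu":70,"nzp":29,"rld":61,"yk":64},[59,29,65]],"ub":{"bdn":{"hrw":1,"rhc":60,"y":86},"jol":[14,37,69,79,46],"u":{"j":0,"sz":71,"wha":7}},"y":{"ds":{"a":94,"koo":13,"qsj":68},"vbn":[42,95,77,73,94],"wo":[59,30,43,12,24]}}
After op 5 (add /ub/u/xwl 85): {"d":[{"bpe":0,"sa":96,"to":41},[75,47,57,27,64],[48,88,79,76,18],{"b":85,"gvu":70,"nzp":29,"rld":61,"yk":64},[59,29,65]],"ub":{"bdn":{"hrw":1,"rhc":60,"y":86},"jol":[14,37,69,79,46],"u":{"j":0,"sz":71,"wha":7,"xwl":85}},"y":{"ds":{"a":94,"koo":13,"qsj":68},"vbn":[42,95,77,73,94],"wo":[59,30,43,12,24]}}
After op 6 (replace /d/4/2 97): {"d":[{"bpe":0,"sa":96,"to":41},[75,47,57,27,64],[48,88,79,76,18],{"b":85,"gvu":70,"nzp":29,"rld":61,"yk":64},[59,29,97]],"ub":{"bdn":{"hrw":1,"rhc":60,"y":86},"jol":[14,37,69,79,46],"u":{"j":0,"sz":71,"wha":7,"xwl":85}},"y":{"ds":{"a":94,"koo":13,"qsj":68},"vbn":[42,95,77,73,94],"wo":[59,30,43,12,24]}}
After op 7 (add /y/vbn/4 76): {"d":[{"bpe":0,"sa":96,"to":41},[75,47,57,27,64],[48,88,79,76,18],{"b":85,"gvu":70,"nzp":29,"rld":61,"yk":64},[59,29,97]],"ub":{"bdn":{"hrw":1,"rhc":60,"y":86},"jol":[14,37,69,79,46],"u":{"j":0,"sz":71,"wha":7,"xwl":85}},"y":{"ds":{"a":94,"koo":13,"qsj":68},"vbn":[42,95,77,73,76,94],"wo":[59,30,43,12,24]}}
After op 8 (add /y/vbn/4 10): {"d":[{"bpe":0,"sa":96,"to":41},[75,47,57,27,64],[48,88,79,76,18],{"b":85,"gvu":70,"nzp":29,"rld":61,"yk":64},[59,29,97]],"ub":{"bdn":{"hrw":1,"rhc":60,"y":86},"jol":[14,37,69,79,46],"u":{"j":0,"sz":71,"wha":7,"xwl":85}},"y":{"ds":{"a":94,"koo":13,"qsj":68},"vbn":[42,95,77,73,10,76,94],"wo":[59,30,43,12,24]}}
After op 9 (add /d/0/ew 69): {"d":[{"bpe":0,"ew":69,"sa":96,"to":41},[75,47,57,27,64],[48,88,79,76,18],{"b":85,"gvu":70,"nzp":29,"rld":61,"yk":64},[59,29,97]],"ub":{"bdn":{"hrw":1,"rhc":60,"y":86},"jol":[14,37,69,79,46],"u":{"j":0,"sz":71,"wha":7,"xwl":85}},"y":{"ds":{"a":94,"koo":13,"qsj":68},"vbn":[42,95,77,73,10,76,94],"wo":[59,30,43,12,24]}}
After op 10 (replace /y/vbn/1 93): {"d":[{"bpe":0,"ew":69,"sa":96,"to":41},[75,47,57,27,64],[48,88,79,76,18],{"b":85,"gvu":70,"nzp":29,"rld":61,"yk":64},[59,29,97]],"ub":{"bdn":{"hrw":1,"rhc":60,"y":86},"jol":[14,37,69,79,46],"u":{"j":0,"sz":71,"wha":7,"xwl":85}},"y":{"ds":{"a":94,"koo":13,"qsj":68},"vbn":[42,93,77,73,10,76,94],"wo":[59,30,43,12,24]}}
After op 11 (replace /y 77): {"d":[{"bpe":0,"ew":69,"sa":96,"to":41},[75,47,57,27,64],[48,88,79,76,18],{"b":85,"gvu":70,"nzp":29,"rld":61,"yk":64},[59,29,97]],"ub":{"bdn":{"hrw":1,"rhc":60,"y":86},"jol":[14,37,69,79,46],"u":{"j":0,"sz":71,"wha":7,"xwl":85}},"y":77}
After op 12 (add /d/4/3 45): {"d":[{"bpe":0,"ew":69,"sa":96,"to":41},[75,47,57,27,64],[48,88,79,76,18],{"b":85,"gvu":70,"nzp":29,"rld":61,"yk":64},[59,29,97,45]],"ub":{"bdn":{"hrw":1,"rhc":60,"y":86},"jol":[14,37,69,79,46],"u":{"j":0,"sz":71,"wha":7,"xwl":85}},"y":77}
Value at /d/4/3: 45

Answer: 45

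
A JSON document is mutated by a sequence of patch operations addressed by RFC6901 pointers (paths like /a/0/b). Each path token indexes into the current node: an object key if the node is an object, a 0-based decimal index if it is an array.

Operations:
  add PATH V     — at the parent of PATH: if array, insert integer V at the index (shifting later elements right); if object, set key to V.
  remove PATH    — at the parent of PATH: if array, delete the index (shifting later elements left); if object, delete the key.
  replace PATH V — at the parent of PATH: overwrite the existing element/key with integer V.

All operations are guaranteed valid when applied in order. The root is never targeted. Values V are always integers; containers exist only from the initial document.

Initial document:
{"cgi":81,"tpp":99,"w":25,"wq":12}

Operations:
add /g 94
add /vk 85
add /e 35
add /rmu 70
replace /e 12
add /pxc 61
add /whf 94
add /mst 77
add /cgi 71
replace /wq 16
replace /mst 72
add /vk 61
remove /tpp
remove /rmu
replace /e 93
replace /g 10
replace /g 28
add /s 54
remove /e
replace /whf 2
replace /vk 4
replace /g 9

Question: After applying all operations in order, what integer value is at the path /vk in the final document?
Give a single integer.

After op 1 (add /g 94): {"cgi":81,"g":94,"tpp":99,"w":25,"wq":12}
After op 2 (add /vk 85): {"cgi":81,"g":94,"tpp":99,"vk":85,"w":25,"wq":12}
After op 3 (add /e 35): {"cgi":81,"e":35,"g":94,"tpp":99,"vk":85,"w":25,"wq":12}
After op 4 (add /rmu 70): {"cgi":81,"e":35,"g":94,"rmu":70,"tpp":99,"vk":85,"w":25,"wq":12}
After op 5 (replace /e 12): {"cgi":81,"e":12,"g":94,"rmu":70,"tpp":99,"vk":85,"w":25,"wq":12}
After op 6 (add /pxc 61): {"cgi":81,"e":12,"g":94,"pxc":61,"rmu":70,"tpp":99,"vk":85,"w":25,"wq":12}
After op 7 (add /whf 94): {"cgi":81,"e":12,"g":94,"pxc":61,"rmu":70,"tpp":99,"vk":85,"w":25,"whf":94,"wq":12}
After op 8 (add /mst 77): {"cgi":81,"e":12,"g":94,"mst":77,"pxc":61,"rmu":70,"tpp":99,"vk":85,"w":25,"whf":94,"wq":12}
After op 9 (add /cgi 71): {"cgi":71,"e":12,"g":94,"mst":77,"pxc":61,"rmu":70,"tpp":99,"vk":85,"w":25,"whf":94,"wq":12}
After op 10 (replace /wq 16): {"cgi":71,"e":12,"g":94,"mst":77,"pxc":61,"rmu":70,"tpp":99,"vk":85,"w":25,"whf":94,"wq":16}
After op 11 (replace /mst 72): {"cgi":71,"e":12,"g":94,"mst":72,"pxc":61,"rmu":70,"tpp":99,"vk":85,"w":25,"whf":94,"wq":16}
After op 12 (add /vk 61): {"cgi":71,"e":12,"g":94,"mst":72,"pxc":61,"rmu":70,"tpp":99,"vk":61,"w":25,"whf":94,"wq":16}
After op 13 (remove /tpp): {"cgi":71,"e":12,"g":94,"mst":72,"pxc":61,"rmu":70,"vk":61,"w":25,"whf":94,"wq":16}
After op 14 (remove /rmu): {"cgi":71,"e":12,"g":94,"mst":72,"pxc":61,"vk":61,"w":25,"whf":94,"wq":16}
After op 15 (replace /e 93): {"cgi":71,"e":93,"g":94,"mst":72,"pxc":61,"vk":61,"w":25,"whf":94,"wq":16}
After op 16 (replace /g 10): {"cgi":71,"e":93,"g":10,"mst":72,"pxc":61,"vk":61,"w":25,"whf":94,"wq":16}
After op 17 (replace /g 28): {"cgi":71,"e":93,"g":28,"mst":72,"pxc":61,"vk":61,"w":25,"whf":94,"wq":16}
After op 18 (add /s 54): {"cgi":71,"e":93,"g":28,"mst":72,"pxc":61,"s":54,"vk":61,"w":25,"whf":94,"wq":16}
After op 19 (remove /e): {"cgi":71,"g":28,"mst":72,"pxc":61,"s":54,"vk":61,"w":25,"whf":94,"wq":16}
After op 20 (replace /whf 2): {"cgi":71,"g":28,"mst":72,"pxc":61,"s":54,"vk":61,"w":25,"whf":2,"wq":16}
After op 21 (replace /vk 4): {"cgi":71,"g":28,"mst":72,"pxc":61,"s":54,"vk":4,"w":25,"whf":2,"wq":16}
After op 22 (replace /g 9): {"cgi":71,"g":9,"mst":72,"pxc":61,"s":54,"vk":4,"w":25,"whf":2,"wq":16}
Value at /vk: 4

Answer: 4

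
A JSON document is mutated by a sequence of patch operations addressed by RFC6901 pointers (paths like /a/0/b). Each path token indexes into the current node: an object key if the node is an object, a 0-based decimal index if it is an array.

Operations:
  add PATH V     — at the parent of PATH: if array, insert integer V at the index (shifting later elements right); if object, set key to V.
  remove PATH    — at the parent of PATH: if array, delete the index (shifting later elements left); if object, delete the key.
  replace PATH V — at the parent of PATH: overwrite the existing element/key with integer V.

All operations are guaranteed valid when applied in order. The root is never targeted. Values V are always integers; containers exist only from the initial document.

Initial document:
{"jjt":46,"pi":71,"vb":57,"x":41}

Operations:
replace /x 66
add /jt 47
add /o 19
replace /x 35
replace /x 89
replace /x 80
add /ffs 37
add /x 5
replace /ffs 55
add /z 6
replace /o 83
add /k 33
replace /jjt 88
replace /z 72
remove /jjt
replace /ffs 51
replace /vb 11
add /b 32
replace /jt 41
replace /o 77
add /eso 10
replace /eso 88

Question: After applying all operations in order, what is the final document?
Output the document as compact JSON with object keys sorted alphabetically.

Answer: {"b":32,"eso":88,"ffs":51,"jt":41,"k":33,"o":77,"pi":71,"vb":11,"x":5,"z":72}

Derivation:
After op 1 (replace /x 66): {"jjt":46,"pi":71,"vb":57,"x":66}
After op 2 (add /jt 47): {"jjt":46,"jt":47,"pi":71,"vb":57,"x":66}
After op 3 (add /o 19): {"jjt":46,"jt":47,"o":19,"pi":71,"vb":57,"x":66}
After op 4 (replace /x 35): {"jjt":46,"jt":47,"o":19,"pi":71,"vb":57,"x":35}
After op 5 (replace /x 89): {"jjt":46,"jt":47,"o":19,"pi":71,"vb":57,"x":89}
After op 6 (replace /x 80): {"jjt":46,"jt":47,"o":19,"pi":71,"vb":57,"x":80}
After op 7 (add /ffs 37): {"ffs":37,"jjt":46,"jt":47,"o":19,"pi":71,"vb":57,"x":80}
After op 8 (add /x 5): {"ffs":37,"jjt":46,"jt":47,"o":19,"pi":71,"vb":57,"x":5}
After op 9 (replace /ffs 55): {"ffs":55,"jjt":46,"jt":47,"o":19,"pi":71,"vb":57,"x":5}
After op 10 (add /z 6): {"ffs":55,"jjt":46,"jt":47,"o":19,"pi":71,"vb":57,"x":5,"z":6}
After op 11 (replace /o 83): {"ffs":55,"jjt":46,"jt":47,"o":83,"pi":71,"vb":57,"x":5,"z":6}
After op 12 (add /k 33): {"ffs":55,"jjt":46,"jt":47,"k":33,"o":83,"pi":71,"vb":57,"x":5,"z":6}
After op 13 (replace /jjt 88): {"ffs":55,"jjt":88,"jt":47,"k":33,"o":83,"pi":71,"vb":57,"x":5,"z":6}
After op 14 (replace /z 72): {"ffs":55,"jjt":88,"jt":47,"k":33,"o":83,"pi":71,"vb":57,"x":5,"z":72}
After op 15 (remove /jjt): {"ffs":55,"jt":47,"k":33,"o":83,"pi":71,"vb":57,"x":5,"z":72}
After op 16 (replace /ffs 51): {"ffs":51,"jt":47,"k":33,"o":83,"pi":71,"vb":57,"x":5,"z":72}
After op 17 (replace /vb 11): {"ffs":51,"jt":47,"k":33,"o":83,"pi":71,"vb":11,"x":5,"z":72}
After op 18 (add /b 32): {"b":32,"ffs":51,"jt":47,"k":33,"o":83,"pi":71,"vb":11,"x":5,"z":72}
After op 19 (replace /jt 41): {"b":32,"ffs":51,"jt":41,"k":33,"o":83,"pi":71,"vb":11,"x":5,"z":72}
After op 20 (replace /o 77): {"b":32,"ffs":51,"jt":41,"k":33,"o":77,"pi":71,"vb":11,"x":5,"z":72}
After op 21 (add /eso 10): {"b":32,"eso":10,"ffs":51,"jt":41,"k":33,"o":77,"pi":71,"vb":11,"x":5,"z":72}
After op 22 (replace /eso 88): {"b":32,"eso":88,"ffs":51,"jt":41,"k":33,"o":77,"pi":71,"vb":11,"x":5,"z":72}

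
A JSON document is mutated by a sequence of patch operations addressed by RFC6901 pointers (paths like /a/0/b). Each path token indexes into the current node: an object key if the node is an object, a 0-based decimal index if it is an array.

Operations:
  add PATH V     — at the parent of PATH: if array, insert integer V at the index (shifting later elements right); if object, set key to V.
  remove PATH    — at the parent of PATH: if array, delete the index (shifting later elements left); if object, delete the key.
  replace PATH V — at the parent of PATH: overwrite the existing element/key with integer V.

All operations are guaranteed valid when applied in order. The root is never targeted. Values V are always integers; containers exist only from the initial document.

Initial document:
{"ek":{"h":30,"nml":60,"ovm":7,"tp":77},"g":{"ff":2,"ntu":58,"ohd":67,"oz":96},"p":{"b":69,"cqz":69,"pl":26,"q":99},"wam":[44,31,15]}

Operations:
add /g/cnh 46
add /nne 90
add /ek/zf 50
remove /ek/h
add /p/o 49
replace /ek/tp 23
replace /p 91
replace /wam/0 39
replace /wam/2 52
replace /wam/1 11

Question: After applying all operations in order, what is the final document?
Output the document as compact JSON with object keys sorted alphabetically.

After op 1 (add /g/cnh 46): {"ek":{"h":30,"nml":60,"ovm":7,"tp":77},"g":{"cnh":46,"ff":2,"ntu":58,"ohd":67,"oz":96},"p":{"b":69,"cqz":69,"pl":26,"q":99},"wam":[44,31,15]}
After op 2 (add /nne 90): {"ek":{"h":30,"nml":60,"ovm":7,"tp":77},"g":{"cnh":46,"ff":2,"ntu":58,"ohd":67,"oz":96},"nne":90,"p":{"b":69,"cqz":69,"pl":26,"q":99},"wam":[44,31,15]}
After op 3 (add /ek/zf 50): {"ek":{"h":30,"nml":60,"ovm":7,"tp":77,"zf":50},"g":{"cnh":46,"ff":2,"ntu":58,"ohd":67,"oz":96},"nne":90,"p":{"b":69,"cqz":69,"pl":26,"q":99},"wam":[44,31,15]}
After op 4 (remove /ek/h): {"ek":{"nml":60,"ovm":7,"tp":77,"zf":50},"g":{"cnh":46,"ff":2,"ntu":58,"ohd":67,"oz":96},"nne":90,"p":{"b":69,"cqz":69,"pl":26,"q":99},"wam":[44,31,15]}
After op 5 (add /p/o 49): {"ek":{"nml":60,"ovm":7,"tp":77,"zf":50},"g":{"cnh":46,"ff":2,"ntu":58,"ohd":67,"oz":96},"nne":90,"p":{"b":69,"cqz":69,"o":49,"pl":26,"q":99},"wam":[44,31,15]}
After op 6 (replace /ek/tp 23): {"ek":{"nml":60,"ovm":7,"tp":23,"zf":50},"g":{"cnh":46,"ff":2,"ntu":58,"ohd":67,"oz":96},"nne":90,"p":{"b":69,"cqz":69,"o":49,"pl":26,"q":99},"wam":[44,31,15]}
After op 7 (replace /p 91): {"ek":{"nml":60,"ovm":7,"tp":23,"zf":50},"g":{"cnh":46,"ff":2,"ntu":58,"ohd":67,"oz":96},"nne":90,"p":91,"wam":[44,31,15]}
After op 8 (replace /wam/0 39): {"ek":{"nml":60,"ovm":7,"tp":23,"zf":50},"g":{"cnh":46,"ff":2,"ntu":58,"ohd":67,"oz":96},"nne":90,"p":91,"wam":[39,31,15]}
After op 9 (replace /wam/2 52): {"ek":{"nml":60,"ovm":7,"tp":23,"zf":50},"g":{"cnh":46,"ff":2,"ntu":58,"ohd":67,"oz":96},"nne":90,"p":91,"wam":[39,31,52]}
After op 10 (replace /wam/1 11): {"ek":{"nml":60,"ovm":7,"tp":23,"zf":50},"g":{"cnh":46,"ff":2,"ntu":58,"ohd":67,"oz":96},"nne":90,"p":91,"wam":[39,11,52]}

Answer: {"ek":{"nml":60,"ovm":7,"tp":23,"zf":50},"g":{"cnh":46,"ff":2,"ntu":58,"ohd":67,"oz":96},"nne":90,"p":91,"wam":[39,11,52]}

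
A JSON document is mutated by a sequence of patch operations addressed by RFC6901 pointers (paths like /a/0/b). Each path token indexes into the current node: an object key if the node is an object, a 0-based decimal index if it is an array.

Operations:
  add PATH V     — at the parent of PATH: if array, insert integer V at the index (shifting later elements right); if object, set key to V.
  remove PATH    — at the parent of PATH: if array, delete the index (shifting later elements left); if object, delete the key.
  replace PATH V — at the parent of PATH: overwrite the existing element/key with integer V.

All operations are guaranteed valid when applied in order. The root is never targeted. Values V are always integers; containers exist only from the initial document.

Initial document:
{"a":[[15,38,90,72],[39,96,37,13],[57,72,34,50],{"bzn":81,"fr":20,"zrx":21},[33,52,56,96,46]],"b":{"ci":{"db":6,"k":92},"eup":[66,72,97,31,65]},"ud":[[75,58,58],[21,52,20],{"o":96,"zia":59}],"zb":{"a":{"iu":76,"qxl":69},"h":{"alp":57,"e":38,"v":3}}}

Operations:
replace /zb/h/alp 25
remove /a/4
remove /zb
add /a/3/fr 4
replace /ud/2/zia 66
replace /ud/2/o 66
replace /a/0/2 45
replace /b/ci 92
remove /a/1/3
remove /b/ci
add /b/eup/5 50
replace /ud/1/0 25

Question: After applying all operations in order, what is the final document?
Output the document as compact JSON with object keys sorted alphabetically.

Answer: {"a":[[15,38,45,72],[39,96,37],[57,72,34,50],{"bzn":81,"fr":4,"zrx":21}],"b":{"eup":[66,72,97,31,65,50]},"ud":[[75,58,58],[25,52,20],{"o":66,"zia":66}]}

Derivation:
After op 1 (replace /zb/h/alp 25): {"a":[[15,38,90,72],[39,96,37,13],[57,72,34,50],{"bzn":81,"fr":20,"zrx":21},[33,52,56,96,46]],"b":{"ci":{"db":6,"k":92},"eup":[66,72,97,31,65]},"ud":[[75,58,58],[21,52,20],{"o":96,"zia":59}],"zb":{"a":{"iu":76,"qxl":69},"h":{"alp":25,"e":38,"v":3}}}
After op 2 (remove /a/4): {"a":[[15,38,90,72],[39,96,37,13],[57,72,34,50],{"bzn":81,"fr":20,"zrx":21}],"b":{"ci":{"db":6,"k":92},"eup":[66,72,97,31,65]},"ud":[[75,58,58],[21,52,20],{"o":96,"zia":59}],"zb":{"a":{"iu":76,"qxl":69},"h":{"alp":25,"e":38,"v":3}}}
After op 3 (remove /zb): {"a":[[15,38,90,72],[39,96,37,13],[57,72,34,50],{"bzn":81,"fr":20,"zrx":21}],"b":{"ci":{"db":6,"k":92},"eup":[66,72,97,31,65]},"ud":[[75,58,58],[21,52,20],{"o":96,"zia":59}]}
After op 4 (add /a/3/fr 4): {"a":[[15,38,90,72],[39,96,37,13],[57,72,34,50],{"bzn":81,"fr":4,"zrx":21}],"b":{"ci":{"db":6,"k":92},"eup":[66,72,97,31,65]},"ud":[[75,58,58],[21,52,20],{"o":96,"zia":59}]}
After op 5 (replace /ud/2/zia 66): {"a":[[15,38,90,72],[39,96,37,13],[57,72,34,50],{"bzn":81,"fr":4,"zrx":21}],"b":{"ci":{"db":6,"k":92},"eup":[66,72,97,31,65]},"ud":[[75,58,58],[21,52,20],{"o":96,"zia":66}]}
After op 6 (replace /ud/2/o 66): {"a":[[15,38,90,72],[39,96,37,13],[57,72,34,50],{"bzn":81,"fr":4,"zrx":21}],"b":{"ci":{"db":6,"k":92},"eup":[66,72,97,31,65]},"ud":[[75,58,58],[21,52,20],{"o":66,"zia":66}]}
After op 7 (replace /a/0/2 45): {"a":[[15,38,45,72],[39,96,37,13],[57,72,34,50],{"bzn":81,"fr":4,"zrx":21}],"b":{"ci":{"db":6,"k":92},"eup":[66,72,97,31,65]},"ud":[[75,58,58],[21,52,20],{"o":66,"zia":66}]}
After op 8 (replace /b/ci 92): {"a":[[15,38,45,72],[39,96,37,13],[57,72,34,50],{"bzn":81,"fr":4,"zrx":21}],"b":{"ci":92,"eup":[66,72,97,31,65]},"ud":[[75,58,58],[21,52,20],{"o":66,"zia":66}]}
After op 9 (remove /a/1/3): {"a":[[15,38,45,72],[39,96,37],[57,72,34,50],{"bzn":81,"fr":4,"zrx":21}],"b":{"ci":92,"eup":[66,72,97,31,65]},"ud":[[75,58,58],[21,52,20],{"o":66,"zia":66}]}
After op 10 (remove /b/ci): {"a":[[15,38,45,72],[39,96,37],[57,72,34,50],{"bzn":81,"fr":4,"zrx":21}],"b":{"eup":[66,72,97,31,65]},"ud":[[75,58,58],[21,52,20],{"o":66,"zia":66}]}
After op 11 (add /b/eup/5 50): {"a":[[15,38,45,72],[39,96,37],[57,72,34,50],{"bzn":81,"fr":4,"zrx":21}],"b":{"eup":[66,72,97,31,65,50]},"ud":[[75,58,58],[21,52,20],{"o":66,"zia":66}]}
After op 12 (replace /ud/1/0 25): {"a":[[15,38,45,72],[39,96,37],[57,72,34,50],{"bzn":81,"fr":4,"zrx":21}],"b":{"eup":[66,72,97,31,65,50]},"ud":[[75,58,58],[25,52,20],{"o":66,"zia":66}]}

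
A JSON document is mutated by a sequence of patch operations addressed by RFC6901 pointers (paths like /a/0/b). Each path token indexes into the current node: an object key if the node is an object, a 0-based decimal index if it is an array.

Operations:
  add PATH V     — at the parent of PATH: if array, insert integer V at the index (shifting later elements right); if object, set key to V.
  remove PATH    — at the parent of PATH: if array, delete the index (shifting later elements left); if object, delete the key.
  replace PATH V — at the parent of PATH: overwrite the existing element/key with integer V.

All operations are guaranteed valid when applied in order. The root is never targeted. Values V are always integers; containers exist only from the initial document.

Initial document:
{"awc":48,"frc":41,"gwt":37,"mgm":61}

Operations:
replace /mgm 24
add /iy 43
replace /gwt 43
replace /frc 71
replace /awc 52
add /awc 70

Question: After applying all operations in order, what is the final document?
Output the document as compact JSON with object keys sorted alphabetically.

After op 1 (replace /mgm 24): {"awc":48,"frc":41,"gwt":37,"mgm":24}
After op 2 (add /iy 43): {"awc":48,"frc":41,"gwt":37,"iy":43,"mgm":24}
After op 3 (replace /gwt 43): {"awc":48,"frc":41,"gwt":43,"iy":43,"mgm":24}
After op 4 (replace /frc 71): {"awc":48,"frc":71,"gwt":43,"iy":43,"mgm":24}
After op 5 (replace /awc 52): {"awc":52,"frc":71,"gwt":43,"iy":43,"mgm":24}
After op 6 (add /awc 70): {"awc":70,"frc":71,"gwt":43,"iy":43,"mgm":24}

Answer: {"awc":70,"frc":71,"gwt":43,"iy":43,"mgm":24}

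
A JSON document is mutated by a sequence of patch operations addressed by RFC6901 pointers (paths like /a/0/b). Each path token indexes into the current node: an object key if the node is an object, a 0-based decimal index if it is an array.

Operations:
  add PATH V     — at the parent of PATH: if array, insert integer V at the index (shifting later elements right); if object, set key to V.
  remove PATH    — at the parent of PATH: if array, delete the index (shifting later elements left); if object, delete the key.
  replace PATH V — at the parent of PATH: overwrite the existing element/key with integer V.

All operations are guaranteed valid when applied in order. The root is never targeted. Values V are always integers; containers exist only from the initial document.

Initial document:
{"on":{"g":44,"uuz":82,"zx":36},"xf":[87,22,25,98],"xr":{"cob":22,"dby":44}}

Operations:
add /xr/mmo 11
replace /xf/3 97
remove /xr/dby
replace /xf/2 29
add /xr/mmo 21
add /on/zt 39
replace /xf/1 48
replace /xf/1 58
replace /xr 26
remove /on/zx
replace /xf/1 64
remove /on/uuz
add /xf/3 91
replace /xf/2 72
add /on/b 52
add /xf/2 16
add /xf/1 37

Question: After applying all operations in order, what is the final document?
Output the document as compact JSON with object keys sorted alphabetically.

Answer: {"on":{"b":52,"g":44,"zt":39},"xf":[87,37,64,16,72,91,97],"xr":26}

Derivation:
After op 1 (add /xr/mmo 11): {"on":{"g":44,"uuz":82,"zx":36},"xf":[87,22,25,98],"xr":{"cob":22,"dby":44,"mmo":11}}
After op 2 (replace /xf/3 97): {"on":{"g":44,"uuz":82,"zx":36},"xf":[87,22,25,97],"xr":{"cob":22,"dby":44,"mmo":11}}
After op 3 (remove /xr/dby): {"on":{"g":44,"uuz":82,"zx":36},"xf":[87,22,25,97],"xr":{"cob":22,"mmo":11}}
After op 4 (replace /xf/2 29): {"on":{"g":44,"uuz":82,"zx":36},"xf":[87,22,29,97],"xr":{"cob":22,"mmo":11}}
After op 5 (add /xr/mmo 21): {"on":{"g":44,"uuz":82,"zx":36},"xf":[87,22,29,97],"xr":{"cob":22,"mmo":21}}
After op 6 (add /on/zt 39): {"on":{"g":44,"uuz":82,"zt":39,"zx":36},"xf":[87,22,29,97],"xr":{"cob":22,"mmo":21}}
After op 7 (replace /xf/1 48): {"on":{"g":44,"uuz":82,"zt":39,"zx":36},"xf":[87,48,29,97],"xr":{"cob":22,"mmo":21}}
After op 8 (replace /xf/1 58): {"on":{"g":44,"uuz":82,"zt":39,"zx":36},"xf":[87,58,29,97],"xr":{"cob":22,"mmo":21}}
After op 9 (replace /xr 26): {"on":{"g":44,"uuz":82,"zt":39,"zx":36},"xf":[87,58,29,97],"xr":26}
After op 10 (remove /on/zx): {"on":{"g":44,"uuz":82,"zt":39},"xf":[87,58,29,97],"xr":26}
After op 11 (replace /xf/1 64): {"on":{"g":44,"uuz":82,"zt":39},"xf":[87,64,29,97],"xr":26}
After op 12 (remove /on/uuz): {"on":{"g":44,"zt":39},"xf":[87,64,29,97],"xr":26}
After op 13 (add /xf/3 91): {"on":{"g":44,"zt":39},"xf":[87,64,29,91,97],"xr":26}
After op 14 (replace /xf/2 72): {"on":{"g":44,"zt":39},"xf":[87,64,72,91,97],"xr":26}
After op 15 (add /on/b 52): {"on":{"b":52,"g":44,"zt":39},"xf":[87,64,72,91,97],"xr":26}
After op 16 (add /xf/2 16): {"on":{"b":52,"g":44,"zt":39},"xf":[87,64,16,72,91,97],"xr":26}
After op 17 (add /xf/1 37): {"on":{"b":52,"g":44,"zt":39},"xf":[87,37,64,16,72,91,97],"xr":26}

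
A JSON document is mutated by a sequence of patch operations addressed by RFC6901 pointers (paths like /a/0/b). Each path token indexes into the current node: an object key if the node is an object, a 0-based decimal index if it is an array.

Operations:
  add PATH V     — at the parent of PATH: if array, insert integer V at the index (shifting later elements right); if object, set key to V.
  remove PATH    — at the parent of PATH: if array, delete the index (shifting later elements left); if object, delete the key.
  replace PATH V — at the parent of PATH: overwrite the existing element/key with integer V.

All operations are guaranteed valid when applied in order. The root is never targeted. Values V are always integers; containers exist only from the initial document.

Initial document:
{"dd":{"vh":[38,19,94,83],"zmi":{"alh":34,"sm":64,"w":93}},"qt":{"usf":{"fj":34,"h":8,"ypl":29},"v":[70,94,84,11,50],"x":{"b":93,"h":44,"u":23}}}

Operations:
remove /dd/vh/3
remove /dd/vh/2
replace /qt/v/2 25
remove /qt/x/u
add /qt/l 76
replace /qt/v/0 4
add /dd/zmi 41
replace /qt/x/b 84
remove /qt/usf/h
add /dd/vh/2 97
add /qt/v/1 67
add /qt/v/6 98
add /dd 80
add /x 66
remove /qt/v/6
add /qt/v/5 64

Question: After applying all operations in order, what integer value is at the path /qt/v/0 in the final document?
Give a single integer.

After op 1 (remove /dd/vh/3): {"dd":{"vh":[38,19,94],"zmi":{"alh":34,"sm":64,"w":93}},"qt":{"usf":{"fj":34,"h":8,"ypl":29},"v":[70,94,84,11,50],"x":{"b":93,"h":44,"u":23}}}
After op 2 (remove /dd/vh/2): {"dd":{"vh":[38,19],"zmi":{"alh":34,"sm":64,"w":93}},"qt":{"usf":{"fj":34,"h":8,"ypl":29},"v":[70,94,84,11,50],"x":{"b":93,"h":44,"u":23}}}
After op 3 (replace /qt/v/2 25): {"dd":{"vh":[38,19],"zmi":{"alh":34,"sm":64,"w":93}},"qt":{"usf":{"fj":34,"h":8,"ypl":29},"v":[70,94,25,11,50],"x":{"b":93,"h":44,"u":23}}}
After op 4 (remove /qt/x/u): {"dd":{"vh":[38,19],"zmi":{"alh":34,"sm":64,"w":93}},"qt":{"usf":{"fj":34,"h":8,"ypl":29},"v":[70,94,25,11,50],"x":{"b":93,"h":44}}}
After op 5 (add /qt/l 76): {"dd":{"vh":[38,19],"zmi":{"alh":34,"sm":64,"w":93}},"qt":{"l":76,"usf":{"fj":34,"h":8,"ypl":29},"v":[70,94,25,11,50],"x":{"b":93,"h":44}}}
After op 6 (replace /qt/v/0 4): {"dd":{"vh":[38,19],"zmi":{"alh":34,"sm":64,"w":93}},"qt":{"l":76,"usf":{"fj":34,"h":8,"ypl":29},"v":[4,94,25,11,50],"x":{"b":93,"h":44}}}
After op 7 (add /dd/zmi 41): {"dd":{"vh":[38,19],"zmi":41},"qt":{"l":76,"usf":{"fj":34,"h":8,"ypl":29},"v":[4,94,25,11,50],"x":{"b":93,"h":44}}}
After op 8 (replace /qt/x/b 84): {"dd":{"vh":[38,19],"zmi":41},"qt":{"l":76,"usf":{"fj":34,"h":8,"ypl":29},"v":[4,94,25,11,50],"x":{"b":84,"h":44}}}
After op 9 (remove /qt/usf/h): {"dd":{"vh":[38,19],"zmi":41},"qt":{"l":76,"usf":{"fj":34,"ypl":29},"v":[4,94,25,11,50],"x":{"b":84,"h":44}}}
After op 10 (add /dd/vh/2 97): {"dd":{"vh":[38,19,97],"zmi":41},"qt":{"l":76,"usf":{"fj":34,"ypl":29},"v":[4,94,25,11,50],"x":{"b":84,"h":44}}}
After op 11 (add /qt/v/1 67): {"dd":{"vh":[38,19,97],"zmi":41},"qt":{"l":76,"usf":{"fj":34,"ypl":29},"v":[4,67,94,25,11,50],"x":{"b":84,"h":44}}}
After op 12 (add /qt/v/6 98): {"dd":{"vh":[38,19,97],"zmi":41},"qt":{"l":76,"usf":{"fj":34,"ypl":29},"v":[4,67,94,25,11,50,98],"x":{"b":84,"h":44}}}
After op 13 (add /dd 80): {"dd":80,"qt":{"l":76,"usf":{"fj":34,"ypl":29},"v":[4,67,94,25,11,50,98],"x":{"b":84,"h":44}}}
After op 14 (add /x 66): {"dd":80,"qt":{"l":76,"usf":{"fj":34,"ypl":29},"v":[4,67,94,25,11,50,98],"x":{"b":84,"h":44}},"x":66}
After op 15 (remove /qt/v/6): {"dd":80,"qt":{"l":76,"usf":{"fj":34,"ypl":29},"v":[4,67,94,25,11,50],"x":{"b":84,"h":44}},"x":66}
After op 16 (add /qt/v/5 64): {"dd":80,"qt":{"l":76,"usf":{"fj":34,"ypl":29},"v":[4,67,94,25,11,64,50],"x":{"b":84,"h":44}},"x":66}
Value at /qt/v/0: 4

Answer: 4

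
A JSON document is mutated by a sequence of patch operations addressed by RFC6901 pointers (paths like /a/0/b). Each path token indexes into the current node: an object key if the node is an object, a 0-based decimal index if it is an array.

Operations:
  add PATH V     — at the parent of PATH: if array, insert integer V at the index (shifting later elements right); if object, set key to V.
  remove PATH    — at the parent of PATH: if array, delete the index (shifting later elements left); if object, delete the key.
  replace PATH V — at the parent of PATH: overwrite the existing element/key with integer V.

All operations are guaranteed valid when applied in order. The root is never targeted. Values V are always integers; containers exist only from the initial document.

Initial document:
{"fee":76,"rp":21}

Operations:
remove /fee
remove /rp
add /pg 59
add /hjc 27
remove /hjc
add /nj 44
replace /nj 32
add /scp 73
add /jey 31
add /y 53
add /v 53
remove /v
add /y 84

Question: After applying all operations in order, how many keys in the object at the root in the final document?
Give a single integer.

After op 1 (remove /fee): {"rp":21}
After op 2 (remove /rp): {}
After op 3 (add /pg 59): {"pg":59}
After op 4 (add /hjc 27): {"hjc":27,"pg":59}
After op 5 (remove /hjc): {"pg":59}
After op 6 (add /nj 44): {"nj":44,"pg":59}
After op 7 (replace /nj 32): {"nj":32,"pg":59}
After op 8 (add /scp 73): {"nj":32,"pg":59,"scp":73}
After op 9 (add /jey 31): {"jey":31,"nj":32,"pg":59,"scp":73}
After op 10 (add /y 53): {"jey":31,"nj":32,"pg":59,"scp":73,"y":53}
After op 11 (add /v 53): {"jey":31,"nj":32,"pg":59,"scp":73,"v":53,"y":53}
After op 12 (remove /v): {"jey":31,"nj":32,"pg":59,"scp":73,"y":53}
After op 13 (add /y 84): {"jey":31,"nj":32,"pg":59,"scp":73,"y":84}
Size at the root: 5

Answer: 5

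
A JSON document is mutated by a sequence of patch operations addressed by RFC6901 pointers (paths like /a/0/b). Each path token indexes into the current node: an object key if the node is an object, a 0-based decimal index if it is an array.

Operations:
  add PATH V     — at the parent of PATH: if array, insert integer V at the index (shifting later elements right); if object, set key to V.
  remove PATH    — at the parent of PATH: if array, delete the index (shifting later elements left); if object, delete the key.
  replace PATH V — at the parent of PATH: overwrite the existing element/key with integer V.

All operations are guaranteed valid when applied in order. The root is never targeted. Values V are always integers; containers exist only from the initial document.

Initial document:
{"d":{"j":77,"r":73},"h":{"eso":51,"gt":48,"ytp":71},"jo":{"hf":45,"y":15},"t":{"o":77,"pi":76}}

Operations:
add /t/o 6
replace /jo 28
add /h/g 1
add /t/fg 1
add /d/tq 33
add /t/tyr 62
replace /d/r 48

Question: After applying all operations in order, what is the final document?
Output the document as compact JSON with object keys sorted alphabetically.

Answer: {"d":{"j":77,"r":48,"tq":33},"h":{"eso":51,"g":1,"gt":48,"ytp":71},"jo":28,"t":{"fg":1,"o":6,"pi":76,"tyr":62}}

Derivation:
After op 1 (add /t/o 6): {"d":{"j":77,"r":73},"h":{"eso":51,"gt":48,"ytp":71},"jo":{"hf":45,"y":15},"t":{"o":6,"pi":76}}
After op 2 (replace /jo 28): {"d":{"j":77,"r":73},"h":{"eso":51,"gt":48,"ytp":71},"jo":28,"t":{"o":6,"pi":76}}
After op 3 (add /h/g 1): {"d":{"j":77,"r":73},"h":{"eso":51,"g":1,"gt":48,"ytp":71},"jo":28,"t":{"o":6,"pi":76}}
After op 4 (add /t/fg 1): {"d":{"j":77,"r":73},"h":{"eso":51,"g":1,"gt":48,"ytp":71},"jo":28,"t":{"fg":1,"o":6,"pi":76}}
After op 5 (add /d/tq 33): {"d":{"j":77,"r":73,"tq":33},"h":{"eso":51,"g":1,"gt":48,"ytp":71},"jo":28,"t":{"fg":1,"o":6,"pi":76}}
After op 6 (add /t/tyr 62): {"d":{"j":77,"r":73,"tq":33},"h":{"eso":51,"g":1,"gt":48,"ytp":71},"jo":28,"t":{"fg":1,"o":6,"pi":76,"tyr":62}}
After op 7 (replace /d/r 48): {"d":{"j":77,"r":48,"tq":33},"h":{"eso":51,"g":1,"gt":48,"ytp":71},"jo":28,"t":{"fg":1,"o":6,"pi":76,"tyr":62}}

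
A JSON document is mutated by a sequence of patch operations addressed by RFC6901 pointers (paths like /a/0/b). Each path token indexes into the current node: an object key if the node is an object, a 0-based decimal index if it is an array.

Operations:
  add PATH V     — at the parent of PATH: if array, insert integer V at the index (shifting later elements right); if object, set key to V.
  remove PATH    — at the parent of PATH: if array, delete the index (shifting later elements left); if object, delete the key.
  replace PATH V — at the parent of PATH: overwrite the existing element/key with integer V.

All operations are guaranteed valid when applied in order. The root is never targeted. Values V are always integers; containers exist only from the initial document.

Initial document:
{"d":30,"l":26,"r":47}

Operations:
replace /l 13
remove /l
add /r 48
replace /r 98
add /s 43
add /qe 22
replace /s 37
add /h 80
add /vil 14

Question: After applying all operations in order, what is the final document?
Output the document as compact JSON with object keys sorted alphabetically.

Answer: {"d":30,"h":80,"qe":22,"r":98,"s":37,"vil":14}

Derivation:
After op 1 (replace /l 13): {"d":30,"l":13,"r":47}
After op 2 (remove /l): {"d":30,"r":47}
After op 3 (add /r 48): {"d":30,"r":48}
After op 4 (replace /r 98): {"d":30,"r":98}
After op 5 (add /s 43): {"d":30,"r":98,"s":43}
After op 6 (add /qe 22): {"d":30,"qe":22,"r":98,"s":43}
After op 7 (replace /s 37): {"d":30,"qe":22,"r":98,"s":37}
After op 8 (add /h 80): {"d":30,"h":80,"qe":22,"r":98,"s":37}
After op 9 (add /vil 14): {"d":30,"h":80,"qe":22,"r":98,"s":37,"vil":14}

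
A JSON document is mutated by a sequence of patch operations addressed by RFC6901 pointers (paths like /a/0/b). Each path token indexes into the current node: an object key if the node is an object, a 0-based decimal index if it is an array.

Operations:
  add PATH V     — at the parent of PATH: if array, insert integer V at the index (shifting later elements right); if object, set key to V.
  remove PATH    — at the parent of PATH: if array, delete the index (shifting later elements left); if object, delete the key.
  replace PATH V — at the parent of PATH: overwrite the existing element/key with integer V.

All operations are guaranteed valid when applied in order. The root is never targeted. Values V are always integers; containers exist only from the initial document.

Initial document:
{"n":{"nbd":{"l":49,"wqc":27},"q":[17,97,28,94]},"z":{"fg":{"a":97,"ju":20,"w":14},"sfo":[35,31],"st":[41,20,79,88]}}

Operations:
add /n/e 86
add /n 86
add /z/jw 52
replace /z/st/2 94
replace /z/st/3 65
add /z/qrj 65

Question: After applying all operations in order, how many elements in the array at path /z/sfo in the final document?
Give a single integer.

Answer: 2

Derivation:
After op 1 (add /n/e 86): {"n":{"e":86,"nbd":{"l":49,"wqc":27},"q":[17,97,28,94]},"z":{"fg":{"a":97,"ju":20,"w":14},"sfo":[35,31],"st":[41,20,79,88]}}
After op 2 (add /n 86): {"n":86,"z":{"fg":{"a":97,"ju":20,"w":14},"sfo":[35,31],"st":[41,20,79,88]}}
After op 3 (add /z/jw 52): {"n":86,"z":{"fg":{"a":97,"ju":20,"w":14},"jw":52,"sfo":[35,31],"st":[41,20,79,88]}}
After op 4 (replace /z/st/2 94): {"n":86,"z":{"fg":{"a":97,"ju":20,"w":14},"jw":52,"sfo":[35,31],"st":[41,20,94,88]}}
After op 5 (replace /z/st/3 65): {"n":86,"z":{"fg":{"a":97,"ju":20,"w":14},"jw":52,"sfo":[35,31],"st":[41,20,94,65]}}
After op 6 (add /z/qrj 65): {"n":86,"z":{"fg":{"a":97,"ju":20,"w":14},"jw":52,"qrj":65,"sfo":[35,31],"st":[41,20,94,65]}}
Size at path /z/sfo: 2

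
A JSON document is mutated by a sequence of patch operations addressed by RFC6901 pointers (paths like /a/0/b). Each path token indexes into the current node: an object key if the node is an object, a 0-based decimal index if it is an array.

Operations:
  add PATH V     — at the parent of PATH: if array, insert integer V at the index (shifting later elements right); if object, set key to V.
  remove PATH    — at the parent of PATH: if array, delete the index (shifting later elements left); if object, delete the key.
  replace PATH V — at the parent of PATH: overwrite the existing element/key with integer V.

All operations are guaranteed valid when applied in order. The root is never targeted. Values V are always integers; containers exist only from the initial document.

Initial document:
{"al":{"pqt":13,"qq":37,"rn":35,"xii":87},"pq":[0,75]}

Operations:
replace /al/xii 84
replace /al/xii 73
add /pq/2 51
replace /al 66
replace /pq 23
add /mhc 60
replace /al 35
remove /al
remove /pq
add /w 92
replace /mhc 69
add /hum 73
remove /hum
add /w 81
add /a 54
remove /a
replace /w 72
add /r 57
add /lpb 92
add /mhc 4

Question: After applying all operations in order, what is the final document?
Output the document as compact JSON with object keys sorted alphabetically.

Answer: {"lpb":92,"mhc":4,"r":57,"w":72}

Derivation:
After op 1 (replace /al/xii 84): {"al":{"pqt":13,"qq":37,"rn":35,"xii":84},"pq":[0,75]}
After op 2 (replace /al/xii 73): {"al":{"pqt":13,"qq":37,"rn":35,"xii":73},"pq":[0,75]}
After op 3 (add /pq/2 51): {"al":{"pqt":13,"qq":37,"rn":35,"xii":73},"pq":[0,75,51]}
After op 4 (replace /al 66): {"al":66,"pq":[0,75,51]}
After op 5 (replace /pq 23): {"al":66,"pq":23}
After op 6 (add /mhc 60): {"al":66,"mhc":60,"pq":23}
After op 7 (replace /al 35): {"al":35,"mhc":60,"pq":23}
After op 8 (remove /al): {"mhc":60,"pq":23}
After op 9 (remove /pq): {"mhc":60}
After op 10 (add /w 92): {"mhc":60,"w":92}
After op 11 (replace /mhc 69): {"mhc":69,"w":92}
After op 12 (add /hum 73): {"hum":73,"mhc":69,"w":92}
After op 13 (remove /hum): {"mhc":69,"w":92}
After op 14 (add /w 81): {"mhc":69,"w":81}
After op 15 (add /a 54): {"a":54,"mhc":69,"w":81}
After op 16 (remove /a): {"mhc":69,"w":81}
After op 17 (replace /w 72): {"mhc":69,"w":72}
After op 18 (add /r 57): {"mhc":69,"r":57,"w":72}
After op 19 (add /lpb 92): {"lpb":92,"mhc":69,"r":57,"w":72}
After op 20 (add /mhc 4): {"lpb":92,"mhc":4,"r":57,"w":72}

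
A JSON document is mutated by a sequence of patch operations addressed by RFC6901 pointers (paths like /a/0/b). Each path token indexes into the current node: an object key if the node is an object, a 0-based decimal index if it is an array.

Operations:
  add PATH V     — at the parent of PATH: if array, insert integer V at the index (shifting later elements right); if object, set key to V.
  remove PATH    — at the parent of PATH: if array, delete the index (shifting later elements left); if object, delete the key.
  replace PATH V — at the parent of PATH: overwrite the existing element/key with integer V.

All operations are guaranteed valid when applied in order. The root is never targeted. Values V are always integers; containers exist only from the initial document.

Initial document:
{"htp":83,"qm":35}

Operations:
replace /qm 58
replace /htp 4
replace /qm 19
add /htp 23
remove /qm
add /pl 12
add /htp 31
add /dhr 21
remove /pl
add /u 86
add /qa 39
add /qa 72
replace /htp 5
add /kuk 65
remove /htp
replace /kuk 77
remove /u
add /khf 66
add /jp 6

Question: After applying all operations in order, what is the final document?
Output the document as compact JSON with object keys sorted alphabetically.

After op 1 (replace /qm 58): {"htp":83,"qm":58}
After op 2 (replace /htp 4): {"htp":4,"qm":58}
After op 3 (replace /qm 19): {"htp":4,"qm":19}
After op 4 (add /htp 23): {"htp":23,"qm":19}
After op 5 (remove /qm): {"htp":23}
After op 6 (add /pl 12): {"htp":23,"pl":12}
After op 7 (add /htp 31): {"htp":31,"pl":12}
After op 8 (add /dhr 21): {"dhr":21,"htp":31,"pl":12}
After op 9 (remove /pl): {"dhr":21,"htp":31}
After op 10 (add /u 86): {"dhr":21,"htp":31,"u":86}
After op 11 (add /qa 39): {"dhr":21,"htp":31,"qa":39,"u":86}
After op 12 (add /qa 72): {"dhr":21,"htp":31,"qa":72,"u":86}
After op 13 (replace /htp 5): {"dhr":21,"htp":5,"qa":72,"u":86}
After op 14 (add /kuk 65): {"dhr":21,"htp":5,"kuk":65,"qa":72,"u":86}
After op 15 (remove /htp): {"dhr":21,"kuk":65,"qa":72,"u":86}
After op 16 (replace /kuk 77): {"dhr":21,"kuk":77,"qa":72,"u":86}
After op 17 (remove /u): {"dhr":21,"kuk":77,"qa":72}
After op 18 (add /khf 66): {"dhr":21,"khf":66,"kuk":77,"qa":72}
After op 19 (add /jp 6): {"dhr":21,"jp":6,"khf":66,"kuk":77,"qa":72}

Answer: {"dhr":21,"jp":6,"khf":66,"kuk":77,"qa":72}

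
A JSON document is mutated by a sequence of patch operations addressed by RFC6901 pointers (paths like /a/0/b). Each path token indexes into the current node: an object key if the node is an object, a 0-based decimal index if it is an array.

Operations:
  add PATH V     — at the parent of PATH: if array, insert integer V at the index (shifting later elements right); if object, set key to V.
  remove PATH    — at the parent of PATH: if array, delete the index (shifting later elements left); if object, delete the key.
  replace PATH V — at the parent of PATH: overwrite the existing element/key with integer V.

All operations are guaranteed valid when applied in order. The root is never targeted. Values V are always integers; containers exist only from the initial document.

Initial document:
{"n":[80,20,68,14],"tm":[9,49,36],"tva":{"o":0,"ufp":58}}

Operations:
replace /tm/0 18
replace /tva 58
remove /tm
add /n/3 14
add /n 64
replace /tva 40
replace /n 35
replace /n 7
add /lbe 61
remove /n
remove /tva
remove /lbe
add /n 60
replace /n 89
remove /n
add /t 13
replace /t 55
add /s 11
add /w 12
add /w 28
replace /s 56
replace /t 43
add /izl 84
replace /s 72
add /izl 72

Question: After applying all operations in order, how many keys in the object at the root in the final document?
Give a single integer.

Answer: 4

Derivation:
After op 1 (replace /tm/0 18): {"n":[80,20,68,14],"tm":[18,49,36],"tva":{"o":0,"ufp":58}}
After op 2 (replace /tva 58): {"n":[80,20,68,14],"tm":[18,49,36],"tva":58}
After op 3 (remove /tm): {"n":[80,20,68,14],"tva":58}
After op 4 (add /n/3 14): {"n":[80,20,68,14,14],"tva":58}
After op 5 (add /n 64): {"n":64,"tva":58}
After op 6 (replace /tva 40): {"n":64,"tva":40}
After op 7 (replace /n 35): {"n":35,"tva":40}
After op 8 (replace /n 7): {"n":7,"tva":40}
After op 9 (add /lbe 61): {"lbe":61,"n":7,"tva":40}
After op 10 (remove /n): {"lbe":61,"tva":40}
After op 11 (remove /tva): {"lbe":61}
After op 12 (remove /lbe): {}
After op 13 (add /n 60): {"n":60}
After op 14 (replace /n 89): {"n":89}
After op 15 (remove /n): {}
After op 16 (add /t 13): {"t":13}
After op 17 (replace /t 55): {"t":55}
After op 18 (add /s 11): {"s":11,"t":55}
After op 19 (add /w 12): {"s":11,"t":55,"w":12}
After op 20 (add /w 28): {"s":11,"t":55,"w":28}
After op 21 (replace /s 56): {"s":56,"t":55,"w":28}
After op 22 (replace /t 43): {"s":56,"t":43,"w":28}
After op 23 (add /izl 84): {"izl":84,"s":56,"t":43,"w":28}
After op 24 (replace /s 72): {"izl":84,"s":72,"t":43,"w":28}
After op 25 (add /izl 72): {"izl":72,"s":72,"t":43,"w":28}
Size at the root: 4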